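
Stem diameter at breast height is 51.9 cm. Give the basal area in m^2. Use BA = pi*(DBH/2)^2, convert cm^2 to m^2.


Formula: BA = pi * (DBH/2)^2 / 10000  (cm^2 to m^2)
Radius = DBH/2 = 51.9/2 = 25.95 cm
BA = pi * 25.95^2 / 10000
   = 2115.5563 cm^2 / 10000
   = 0.2116 m^2

0.2116


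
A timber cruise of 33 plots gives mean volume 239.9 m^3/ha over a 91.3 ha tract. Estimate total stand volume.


Formula: Total Volume = Mean Volume per ha * Total Area
Total Volume = 239.9 m^3/ha * 91.3 ha
Total Volume = 21903 m^3

21903


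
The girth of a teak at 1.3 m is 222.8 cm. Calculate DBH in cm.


Formula: DBH = C / pi
DBH = 222.8 / pi
pi = 3.14159...
DBH = 70.9 cm

70.9


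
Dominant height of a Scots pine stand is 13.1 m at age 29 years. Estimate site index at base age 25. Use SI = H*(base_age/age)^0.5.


Formula: SI = H_dom * (base_age / age)^0.5
Age ratio = 25 / 29 = 0.86207
sqrt(age_ratio) = 0.92848
SI = 13.1 * 0.92848 = 12.2 m

12.2


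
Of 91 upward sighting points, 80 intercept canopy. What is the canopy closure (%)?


Formula: Canopy closure = covered points / total points * 100
Closure = 80 / 91 * 100
Closure = 0.8791 * 100 = 87.9%

87.9


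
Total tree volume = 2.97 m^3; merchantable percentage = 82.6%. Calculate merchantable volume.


Formula: MV = V_total * (merchantable_pct / 100)
Merchantable fraction = 82.6% / 100 = 0.826
MV = 2.97 m^3 * 0.826 = 2.453 m^3

2.453


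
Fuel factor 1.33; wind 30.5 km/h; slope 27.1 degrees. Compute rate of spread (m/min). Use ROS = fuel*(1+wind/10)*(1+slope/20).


Formula: ROS = fuel * (1 + wind/10) * (1 + slope/20)
Wind factor = 1 + 30.5/10 = 4.05
Slope factor = 1 + 27.1/20 = 2.355
ROS = 1.33 * 4.05 * 2.355 = 12.69 m/min

12.69


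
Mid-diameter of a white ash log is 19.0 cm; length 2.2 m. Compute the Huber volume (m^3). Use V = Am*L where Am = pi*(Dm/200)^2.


Huber: V = Am * L,  Am = pi*(Dm/200)^2
Am = pi*(19.0/200)^2 = 0.028353 m^2
V = 0.028353*2.2 = 0.0624 m^3

0.0624


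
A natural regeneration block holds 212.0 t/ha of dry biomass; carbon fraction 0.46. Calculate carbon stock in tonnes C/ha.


Formula: Carbon Stock = Biomass * Carbon Fraction
C = 212.0 t/ha * 0.46
C = 97.5 t C/ha

97.5


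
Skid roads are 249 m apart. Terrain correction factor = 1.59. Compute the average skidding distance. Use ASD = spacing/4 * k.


Formula: ASD = (spacing / 4) * correction
Uncorrected distance = spacing / 4 = 249 / 4 = 62.25 m
ASD = 62.25 * 1.59 = 99 m

99


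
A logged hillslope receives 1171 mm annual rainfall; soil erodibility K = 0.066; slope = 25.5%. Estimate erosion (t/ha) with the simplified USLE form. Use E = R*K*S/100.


Formula: E = R * K * S / 100  (simplified USLE)
R * K = 1171 * 0.066 = 77.286
E = 77.286 * 25.5 / 100 = 19.71 t/ha

19.71


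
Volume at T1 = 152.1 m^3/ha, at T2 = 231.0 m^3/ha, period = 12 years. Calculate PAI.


Formula: PAI = (V_T2 - V_T1) / (T2 - T1)
Volume increment = 231.0 - 152.1 = 78.9 m^3/ha
PAI = 78.9 / 12 = 6.58 m^3/ha/year

6.58


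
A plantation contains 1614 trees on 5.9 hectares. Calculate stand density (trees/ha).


Formula: Stand Density = N_trees / Area_ha
Density = 1614 trees / 5.9 ha
Density = 274 trees/ha

274


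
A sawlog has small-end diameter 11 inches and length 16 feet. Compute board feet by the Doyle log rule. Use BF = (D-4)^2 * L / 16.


Doyle: BF = (D - 4)^2 * L / 16
Adjusted diameter = 11 - 4 = 7 in
(D-4)^2 = 7^2 = 49
BF = 49 * 16 / 16 = 49 BF

49


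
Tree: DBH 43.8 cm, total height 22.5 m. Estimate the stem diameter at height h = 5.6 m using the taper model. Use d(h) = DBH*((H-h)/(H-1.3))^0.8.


Taper: d(h) = DBH * ((H - h) / (H - 1.3))^0.8
Numerator = H - h = 22.5 - 5.6 = 16.9 m
Denominator = H - 1.3 = 22.5 - 1.3 = 21.2 m
Ratio = 16.9 / 21.2 = 0.79717
d = 43.8 * 0.79717^0.8 = 36.5 cm

36.5


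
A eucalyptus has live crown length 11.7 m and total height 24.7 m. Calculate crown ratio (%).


Formula: Crown Ratio = (Crown Length / Total Height) * 100
CR = (11.7 m / 24.7 m) * 100
CR = 0.4737 * 100 = 47.4%

47.4


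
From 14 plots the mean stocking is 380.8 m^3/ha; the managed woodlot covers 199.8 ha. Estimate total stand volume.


Formula: Total Volume = Mean Volume per ha * Total Area
Total Volume = 380.8 m^3/ha * 199.8 ha
Total Volume = 76084 m^3

76084


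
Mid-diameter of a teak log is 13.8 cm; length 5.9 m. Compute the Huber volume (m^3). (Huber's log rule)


Huber: V = Am * L,  Am = pi*(Dm/200)^2
Am = pi*(13.8/200)^2 = 0.014957 m^2
V = 0.014957*5.9 = 0.0882 m^3

0.0882


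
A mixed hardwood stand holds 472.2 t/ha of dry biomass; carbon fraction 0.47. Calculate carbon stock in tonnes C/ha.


Formula: Carbon Stock = Biomass * Carbon Fraction
C = 472.2 t/ha * 0.47
C = 221.9 t C/ha

221.9


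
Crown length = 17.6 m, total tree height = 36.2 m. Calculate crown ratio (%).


Formula: Crown Ratio = (Crown Length / Total Height) * 100
CR = (17.6 m / 36.2 m) * 100
CR = 0.4862 * 100 = 48.6%

48.6


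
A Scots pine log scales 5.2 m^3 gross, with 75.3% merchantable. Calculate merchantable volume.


Formula: MV = V_total * (merchantable_pct / 100)
Merchantable fraction = 75.3% / 100 = 0.753
MV = 5.2 m^3 * 0.753 = 3.916 m^3

3.916


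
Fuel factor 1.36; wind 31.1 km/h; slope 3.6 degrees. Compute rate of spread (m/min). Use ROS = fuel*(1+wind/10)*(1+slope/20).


Formula: ROS = fuel * (1 + wind/10) * (1 + slope/20)
Wind factor = 1 + 31.1/10 = 4.11
Slope factor = 1 + 3.6/20 = 1.18
ROS = 1.36 * 4.11 * 1.18 = 6.6 m/min

6.6


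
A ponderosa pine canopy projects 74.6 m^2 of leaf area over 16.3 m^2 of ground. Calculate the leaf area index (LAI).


Formula: LAI = total leaf area / ground area  (dimensionless)
LAI = 74.6 m^2 / 16.3 m^2
LAI = 4.58

4.58


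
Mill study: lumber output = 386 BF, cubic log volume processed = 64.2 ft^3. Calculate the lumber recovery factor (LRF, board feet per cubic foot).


Formula: LRF = Lumber Output (BF) / Log Input (ft^3)
LRF = 386 BF / 64.2 ft^3
LRF = 6.01 BF/ft^3

6.01


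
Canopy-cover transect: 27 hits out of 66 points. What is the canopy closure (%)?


Formula: Canopy closure = covered points / total points * 100
Closure = 27 / 66 * 100
Closure = 0.4091 * 100 = 40.9%

40.9


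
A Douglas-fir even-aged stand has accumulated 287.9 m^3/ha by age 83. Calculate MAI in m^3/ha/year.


Formula: MAI = Total Volume / Stand Age
MAI = 287.9 m^3/ha / 83 years
MAI = 3.47 m^3/ha/year

3.47


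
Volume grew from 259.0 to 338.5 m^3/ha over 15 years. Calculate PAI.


Formula: PAI = (V_T2 - V_T1) / (T2 - T1)
Volume increment = 338.5 - 259.0 = 79.5 m^3/ha
PAI = 79.5 / 15 = 5.3 m^3/ha/year

5.3


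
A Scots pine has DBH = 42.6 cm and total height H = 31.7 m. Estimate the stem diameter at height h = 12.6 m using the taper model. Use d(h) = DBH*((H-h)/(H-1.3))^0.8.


Taper: d(h) = DBH * ((H - h) / (H - 1.3))^0.8
Numerator = H - h = 31.7 - 12.6 = 19.1 m
Denominator = H - 1.3 = 31.7 - 1.3 = 30.4 m
Ratio = 19.1 / 30.4 = 0.62829
d = 42.6 * 0.62829^0.8 = 29.4 cm

29.4


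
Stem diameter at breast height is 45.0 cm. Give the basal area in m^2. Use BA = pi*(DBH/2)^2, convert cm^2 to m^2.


Formula: BA = pi * (DBH/2)^2 / 10000  (cm^2 to m^2)
Radius = DBH/2 = 45.0/2 = 22.5 cm
BA = pi * 22.5^2 / 10000
   = 1590.4313 cm^2 / 10000
   = 0.159 m^2

0.159


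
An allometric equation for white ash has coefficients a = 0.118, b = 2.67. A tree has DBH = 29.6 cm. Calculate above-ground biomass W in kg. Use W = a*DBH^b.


Formula: W = a * DBH^b  (allometric power law)
DBH^b = 29.6^2.67 = 8479.0826
W = 0.118 * 8479.0826 = 1000.5 kg

1000.5


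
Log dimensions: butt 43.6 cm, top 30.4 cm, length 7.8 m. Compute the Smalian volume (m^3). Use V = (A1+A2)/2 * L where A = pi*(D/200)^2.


Smalian: V = (A1 + A2)/2 * L,  A = pi*(D/200)^2
A1 = pi*(43.6/200)^2 = 0.149301 m^2
A2 = pi*(30.4/200)^2 = 0.072583 m^2
V = (0.149301+0.072583)/2*7.8 = 0.8653 m^3

0.8653


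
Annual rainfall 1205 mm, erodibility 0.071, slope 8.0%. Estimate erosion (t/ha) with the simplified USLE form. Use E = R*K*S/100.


Formula: E = R * K * S / 100  (simplified USLE)
R * K = 1205 * 0.071 = 85.555
E = 85.555 * 8.0 / 100 = 6.84 t/ha

6.84


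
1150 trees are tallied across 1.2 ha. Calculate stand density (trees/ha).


Formula: Stand Density = N_trees / Area_ha
Density = 1150 trees / 1.2 ha
Density = 958 trees/ha

958


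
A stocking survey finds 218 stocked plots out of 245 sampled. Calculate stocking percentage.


Formula: Stocking % = stocked plots / total plots * 100
Stocking = 218 / 245 * 100
Stocking = 0.8898 * 100 = 89.0%

89.0


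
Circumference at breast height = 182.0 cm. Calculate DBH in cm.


Formula: DBH = C / pi
DBH = 182.0 / pi
pi = 3.14159...
DBH = 57.9 cm

57.9


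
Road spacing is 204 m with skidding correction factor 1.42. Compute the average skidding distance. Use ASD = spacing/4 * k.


Formula: ASD = (spacing / 4) * correction
Uncorrected distance = spacing / 4 = 204 / 4 = 51 m
ASD = 51 * 1.42 = 72 m

72


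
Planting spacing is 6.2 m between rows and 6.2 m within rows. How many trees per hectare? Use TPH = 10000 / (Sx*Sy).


Formula: TPH = 10000 m^2/ha / (spacing_x * spacing_y)
Area per tree = 6.2 m * 6.2 m = 38.44 m^2
TPH = 10000 / 38.44 = 260 trees/ha

260


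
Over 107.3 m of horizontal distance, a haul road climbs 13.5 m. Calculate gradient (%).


Formula: Gradient = rise / run * 100
Gradient = 13.5 / 107.3 * 100 = 12.6%

12.6


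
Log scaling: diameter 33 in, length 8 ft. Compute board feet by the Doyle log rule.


Doyle: BF = (D - 4)^2 * L / 16
Adjusted diameter = 33 - 4 = 29 in
(D-4)^2 = 29^2 = 841
BF = 841 * 8 / 16 = 421 BF

421


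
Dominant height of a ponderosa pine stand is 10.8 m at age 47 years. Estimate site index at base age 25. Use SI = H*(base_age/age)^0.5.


Formula: SI = H_dom * (base_age / age)^0.5
Age ratio = 25 / 47 = 0.53191
sqrt(age_ratio) = 0.72932
SI = 10.8 * 0.72932 = 7.9 m

7.9


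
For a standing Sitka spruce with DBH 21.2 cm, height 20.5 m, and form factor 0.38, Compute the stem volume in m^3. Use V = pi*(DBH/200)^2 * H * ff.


Formula: V = pi * (DBH/200)^2 * H * ff
Radius = DBH/200 = 21.2/200 = 0.106 m
Radius^2 = 0.106^2 = 0.011236 m^2
V = pi * 0.011236 * 20.5 * 0.38
V = 0.275 m^3

0.275


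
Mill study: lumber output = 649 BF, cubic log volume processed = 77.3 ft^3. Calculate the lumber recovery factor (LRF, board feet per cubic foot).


Formula: LRF = Lumber Output (BF) / Log Input (ft^3)
LRF = 649 BF / 77.3 ft^3
LRF = 8.4 BF/ft^3

8.4


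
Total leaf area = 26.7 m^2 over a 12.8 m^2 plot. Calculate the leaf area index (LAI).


Formula: LAI = total leaf area / ground area  (dimensionless)
LAI = 26.7 m^2 / 12.8 m^2
LAI = 2.09

2.09


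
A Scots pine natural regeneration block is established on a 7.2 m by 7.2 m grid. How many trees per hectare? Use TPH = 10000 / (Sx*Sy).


Formula: TPH = 10000 m^2/ha / (spacing_x * spacing_y)
Area per tree = 7.2 m * 7.2 m = 51.84 m^2
TPH = 10000 / 51.84 = 193 trees/ha

193


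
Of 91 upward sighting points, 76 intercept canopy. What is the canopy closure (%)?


Formula: Canopy closure = covered points / total points * 100
Closure = 76 / 91 * 100
Closure = 0.8352 * 100 = 83.5%

83.5


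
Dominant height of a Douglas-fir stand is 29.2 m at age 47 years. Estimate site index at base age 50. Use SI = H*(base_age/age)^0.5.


Formula: SI = H_dom * (base_age / age)^0.5
Age ratio = 50 / 47 = 1.06383
sqrt(age_ratio) = 1.03142
SI = 29.2 * 1.03142 = 30.1 m

30.1


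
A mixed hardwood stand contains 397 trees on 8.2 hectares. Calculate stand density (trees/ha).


Formula: Stand Density = N_trees / Area_ha
Density = 397 trees / 8.2 ha
Density = 48 trees/ha

48


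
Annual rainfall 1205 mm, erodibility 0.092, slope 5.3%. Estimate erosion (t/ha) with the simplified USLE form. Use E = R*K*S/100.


Formula: E = R * K * S / 100  (simplified USLE)
R * K = 1205 * 0.092 = 110.86
E = 110.86 * 5.3 / 100 = 5.88 t/ha

5.88


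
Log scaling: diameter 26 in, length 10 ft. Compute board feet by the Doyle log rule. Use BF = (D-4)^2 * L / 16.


Doyle: BF = (D - 4)^2 * L / 16
Adjusted diameter = 26 - 4 = 22 in
(D-4)^2 = 22^2 = 484
BF = 484 * 10 / 16 = 303 BF

303


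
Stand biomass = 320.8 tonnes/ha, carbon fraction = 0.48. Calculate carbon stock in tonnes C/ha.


Formula: Carbon Stock = Biomass * Carbon Fraction
C = 320.8 t/ha * 0.48
C = 154.0 t C/ha

154.0


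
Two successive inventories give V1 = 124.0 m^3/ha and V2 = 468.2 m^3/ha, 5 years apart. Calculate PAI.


Formula: PAI = (V_T2 - V_T1) / (T2 - T1)
Volume increment = 468.2 - 124.0 = 344.2 m^3/ha
PAI = 344.2 / 5 = 68.84 m^3/ha/year

68.84


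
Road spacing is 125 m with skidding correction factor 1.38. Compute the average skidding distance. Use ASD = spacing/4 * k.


Formula: ASD = (spacing / 4) * correction
Uncorrected distance = spacing / 4 = 125 / 4 = 31.25 m
ASD = 31.25 * 1.38 = 43 m

43


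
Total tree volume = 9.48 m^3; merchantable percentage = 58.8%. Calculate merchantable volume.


Formula: MV = V_total * (merchantable_pct / 100)
Merchantable fraction = 58.8% / 100 = 0.588
MV = 9.48 m^3 * 0.588 = 5.574 m^3

5.574


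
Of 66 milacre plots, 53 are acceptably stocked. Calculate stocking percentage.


Formula: Stocking % = stocked plots / total plots * 100
Stocking = 53 / 66 * 100
Stocking = 0.803 * 100 = 80.3%

80.3


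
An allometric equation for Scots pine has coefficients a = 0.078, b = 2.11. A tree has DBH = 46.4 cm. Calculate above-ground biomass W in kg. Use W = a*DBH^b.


Formula: W = a * DBH^b  (allometric power law)
DBH^b = 46.4^2.11 = 3283.6204
W = 0.078 * 3283.6204 = 256.1 kg

256.1


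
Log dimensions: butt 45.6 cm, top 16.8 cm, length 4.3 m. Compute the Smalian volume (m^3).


Smalian: V = (A1 + A2)/2 * L,  A = pi*(D/200)^2
A1 = pi*(45.6/200)^2 = 0.163313 m^2
A2 = pi*(16.8/200)^2 = 0.022167 m^2
V = (0.163313+0.022167)/2*4.3 = 0.3988 m^3

0.3988


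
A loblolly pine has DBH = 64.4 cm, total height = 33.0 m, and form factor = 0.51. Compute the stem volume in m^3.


Formula: V = pi * (DBH/200)^2 * H * ff
Radius = DBH/200 = 64.4/200 = 0.322 m
Radius^2 = 0.322^2 = 0.103684 m^2
V = pi * 0.103684 * 33.0 * 0.51
V = 5.482 m^3

5.482


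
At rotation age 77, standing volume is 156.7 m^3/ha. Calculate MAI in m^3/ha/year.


Formula: MAI = Total Volume / Stand Age
MAI = 156.7 m^3/ha / 77 years
MAI = 2.04 m^3/ha/year

2.04


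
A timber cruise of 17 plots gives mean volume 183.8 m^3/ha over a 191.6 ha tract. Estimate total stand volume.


Formula: Total Volume = Mean Volume per ha * Total Area
Total Volume = 183.8 m^3/ha * 191.6 ha
Total Volume = 35216 m^3

35216


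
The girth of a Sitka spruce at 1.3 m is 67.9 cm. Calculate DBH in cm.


Formula: DBH = C / pi
DBH = 67.9 / pi
pi = 3.14159...
DBH = 21.6 cm

21.6


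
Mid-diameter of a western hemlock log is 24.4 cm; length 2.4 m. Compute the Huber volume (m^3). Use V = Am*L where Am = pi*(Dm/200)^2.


Huber: V = Am * L,  Am = pi*(Dm/200)^2
Am = pi*(24.4/200)^2 = 0.046759 m^2
V = 0.046759*2.4 = 0.1122 m^3

0.1122


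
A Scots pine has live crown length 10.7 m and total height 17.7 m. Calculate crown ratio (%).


Formula: Crown Ratio = (Crown Length / Total Height) * 100
CR = (10.7 m / 17.7 m) * 100
CR = 0.6045 * 100 = 60.5%

60.5


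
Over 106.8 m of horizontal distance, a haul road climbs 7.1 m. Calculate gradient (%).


Formula: Gradient = rise / run * 100
Gradient = 7.1 / 106.8 * 100 = 6.6%

6.6


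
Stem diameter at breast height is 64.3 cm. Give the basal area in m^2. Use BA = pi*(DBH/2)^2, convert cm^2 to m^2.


Formula: BA = pi * (DBH/2)^2 / 10000  (cm^2 to m^2)
Radius = DBH/2 = 64.3/2 = 32.15 cm
BA = pi * 32.15^2 / 10000
   = 3247.2209 cm^2 / 10000
   = 0.3247 m^2

0.3247


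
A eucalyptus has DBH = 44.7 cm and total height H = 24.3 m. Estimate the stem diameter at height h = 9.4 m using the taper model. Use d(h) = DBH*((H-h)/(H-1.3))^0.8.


Taper: d(h) = DBH * ((H - h) / (H - 1.3))^0.8
Numerator = H - h = 24.3 - 9.4 = 14.9 m
Denominator = H - 1.3 = 24.3 - 1.3 = 23.0 m
Ratio = 14.9 / 23.0 = 0.64783
d = 44.7 * 0.64783^0.8 = 31.6 cm

31.6


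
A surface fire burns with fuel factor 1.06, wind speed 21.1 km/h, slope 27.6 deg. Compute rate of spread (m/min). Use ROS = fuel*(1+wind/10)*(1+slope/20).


Formula: ROS = fuel * (1 + wind/10) * (1 + slope/20)
Wind factor = 1 + 21.1/10 = 3.11
Slope factor = 1 + 27.6/20 = 2.38
ROS = 1.06 * 3.11 * 2.38 = 7.85 m/min

7.85


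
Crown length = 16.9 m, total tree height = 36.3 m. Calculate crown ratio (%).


Formula: Crown Ratio = (Crown Length / Total Height) * 100
CR = (16.9 m / 36.3 m) * 100
CR = 0.4656 * 100 = 46.6%

46.6


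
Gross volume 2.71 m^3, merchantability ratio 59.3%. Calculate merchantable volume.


Formula: MV = V_total * (merchantable_pct / 100)
Merchantable fraction = 59.3% / 100 = 0.593
MV = 2.71 m^3 * 0.593 = 1.607 m^3

1.607


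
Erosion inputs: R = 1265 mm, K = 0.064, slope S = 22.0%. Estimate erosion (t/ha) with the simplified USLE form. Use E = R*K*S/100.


Formula: E = R * K * S / 100  (simplified USLE)
R * K = 1265 * 0.064 = 80.96
E = 80.96 * 22.0 / 100 = 17.81 t/ha

17.81


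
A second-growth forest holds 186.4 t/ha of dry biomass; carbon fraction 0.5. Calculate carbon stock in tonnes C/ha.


Formula: Carbon Stock = Biomass * Carbon Fraction
C = 186.4 t/ha * 0.5
C = 93.2 t C/ha

93.2


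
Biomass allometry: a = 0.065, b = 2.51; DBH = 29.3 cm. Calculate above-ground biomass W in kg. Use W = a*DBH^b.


Formula: W = a * DBH^b  (allometric power law)
DBH^b = 29.3^2.51 = 4806.5972
W = 0.065 * 4806.5972 = 312.4 kg

312.4


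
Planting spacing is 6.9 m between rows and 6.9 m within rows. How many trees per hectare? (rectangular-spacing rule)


Formula: TPH = 10000 m^2/ha / (spacing_x * spacing_y)
Area per tree = 6.9 m * 6.9 m = 47.61 m^2
TPH = 10000 / 47.61 = 210 trees/ha

210


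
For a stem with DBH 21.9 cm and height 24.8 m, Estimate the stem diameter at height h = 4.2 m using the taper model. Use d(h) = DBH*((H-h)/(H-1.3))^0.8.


Taper: d(h) = DBH * ((H - h) / (H - 1.3))^0.8
Numerator = H - h = 24.8 - 4.2 = 20.6 m
Denominator = H - 1.3 = 24.8 - 1.3 = 23.5 m
Ratio = 20.6 / 23.5 = 0.8766
d = 21.9 * 0.8766^0.8 = 19.7 cm

19.7


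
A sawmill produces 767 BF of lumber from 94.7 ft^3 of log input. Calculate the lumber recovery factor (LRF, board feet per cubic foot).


Formula: LRF = Lumber Output (BF) / Log Input (ft^3)
LRF = 767 BF / 94.7 ft^3
LRF = 8.1 BF/ft^3

8.1


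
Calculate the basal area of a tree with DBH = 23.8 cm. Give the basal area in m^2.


Formula: BA = pi * (DBH/2)^2 / 10000  (cm^2 to m^2)
Radius = DBH/2 = 23.8/2 = 11.9 cm
BA = pi * 11.9^2 / 10000
   = 444.8809 cm^2 / 10000
   = 0.0445 m^2

0.0445


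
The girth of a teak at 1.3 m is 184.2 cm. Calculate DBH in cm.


Formula: DBH = C / pi
DBH = 184.2 / pi
pi = 3.14159...
DBH = 58.6 cm

58.6


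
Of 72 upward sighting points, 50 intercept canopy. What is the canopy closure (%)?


Formula: Canopy closure = covered points / total points * 100
Closure = 50 / 72 * 100
Closure = 0.6944 * 100 = 69.4%

69.4


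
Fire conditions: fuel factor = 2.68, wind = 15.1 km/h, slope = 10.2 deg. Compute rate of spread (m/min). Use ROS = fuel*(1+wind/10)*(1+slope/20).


Formula: ROS = fuel * (1 + wind/10) * (1 + slope/20)
Wind factor = 1 + 15.1/10 = 2.51
Slope factor = 1 + 10.2/20 = 1.51
ROS = 2.68 * 2.51 * 1.51 = 10.16 m/min

10.16


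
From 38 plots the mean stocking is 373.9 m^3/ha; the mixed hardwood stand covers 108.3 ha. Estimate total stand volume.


Formula: Total Volume = Mean Volume per ha * Total Area
Total Volume = 373.9 m^3/ha * 108.3 ha
Total Volume = 40493 m^3

40493


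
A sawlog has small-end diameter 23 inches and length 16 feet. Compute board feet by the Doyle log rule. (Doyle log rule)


Doyle: BF = (D - 4)^2 * L / 16
Adjusted diameter = 23 - 4 = 19 in
(D-4)^2 = 19^2 = 361
BF = 361 * 16 / 16 = 361 BF

361


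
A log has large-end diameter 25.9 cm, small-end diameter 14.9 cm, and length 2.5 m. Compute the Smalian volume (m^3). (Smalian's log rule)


Smalian: V = (A1 + A2)/2 * L,  A = pi*(D/200)^2
A1 = pi*(25.9/200)^2 = 0.052685 m^2
A2 = pi*(14.9/200)^2 = 0.017437 m^2
V = (0.052685+0.017437)/2*2.5 = 0.0877 m^3

0.0877


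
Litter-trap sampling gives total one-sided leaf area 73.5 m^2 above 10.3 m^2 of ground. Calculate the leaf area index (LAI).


Formula: LAI = total leaf area / ground area  (dimensionless)
LAI = 73.5 m^2 / 10.3 m^2
LAI = 7.14

7.14


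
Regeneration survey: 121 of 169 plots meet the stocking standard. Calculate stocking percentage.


Formula: Stocking % = stocked plots / total plots * 100
Stocking = 121 / 169 * 100
Stocking = 0.716 * 100 = 71.6%

71.6


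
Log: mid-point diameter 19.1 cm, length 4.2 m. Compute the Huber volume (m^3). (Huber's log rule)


Huber: V = Am * L,  Am = pi*(Dm/200)^2
Am = pi*(19.1/200)^2 = 0.028652 m^2
V = 0.028652*4.2 = 0.1203 m^3

0.1203


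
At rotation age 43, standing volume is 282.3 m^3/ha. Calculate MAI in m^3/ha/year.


Formula: MAI = Total Volume / Stand Age
MAI = 282.3 m^3/ha / 43 years
MAI = 6.57 m^3/ha/year

6.57


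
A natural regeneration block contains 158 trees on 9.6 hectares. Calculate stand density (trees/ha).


Formula: Stand Density = N_trees / Area_ha
Density = 158 trees / 9.6 ha
Density = 16 trees/ha

16


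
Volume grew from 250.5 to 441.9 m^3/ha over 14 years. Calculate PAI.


Formula: PAI = (V_T2 - V_T1) / (T2 - T1)
Volume increment = 441.9 - 250.5 = 191.4 m^3/ha
PAI = 191.4 / 14 = 13.67 m^3/ha/year

13.67


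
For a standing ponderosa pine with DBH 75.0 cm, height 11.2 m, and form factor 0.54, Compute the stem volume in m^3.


Formula: V = pi * (DBH/200)^2 * H * ff
Radius = DBH/200 = 75.0/200 = 0.375 m
Radius^2 = 0.375^2 = 0.140625 m^2
V = pi * 0.140625 * 11.2 * 0.54
V = 2.672 m^3

2.672


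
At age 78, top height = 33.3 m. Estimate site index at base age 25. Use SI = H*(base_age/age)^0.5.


Formula: SI = H_dom * (base_age / age)^0.5
Age ratio = 25 / 78 = 0.32051
sqrt(age_ratio) = 0.56614
SI = 33.3 * 0.56614 = 18.9 m

18.9


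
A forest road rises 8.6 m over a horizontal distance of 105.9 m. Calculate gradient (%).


Formula: Gradient = rise / run * 100
Gradient = 8.6 / 105.9 * 100 = 8.1%

8.1


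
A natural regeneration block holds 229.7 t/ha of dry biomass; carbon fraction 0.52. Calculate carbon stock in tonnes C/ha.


Formula: Carbon Stock = Biomass * Carbon Fraction
C = 229.7 t/ha * 0.52
C = 119.4 t C/ha

119.4


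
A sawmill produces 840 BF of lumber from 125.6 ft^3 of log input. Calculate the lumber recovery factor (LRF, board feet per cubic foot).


Formula: LRF = Lumber Output (BF) / Log Input (ft^3)
LRF = 840 BF / 125.6 ft^3
LRF = 6.69 BF/ft^3

6.69


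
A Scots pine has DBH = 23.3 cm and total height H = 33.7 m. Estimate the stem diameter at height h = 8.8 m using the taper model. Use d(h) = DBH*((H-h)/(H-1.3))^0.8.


Taper: d(h) = DBH * ((H - h) / (H - 1.3))^0.8
Numerator = H - h = 33.7 - 8.8 = 24.9 m
Denominator = H - 1.3 = 33.7 - 1.3 = 32.4 m
Ratio = 24.9 / 32.4 = 0.76852
d = 23.3 * 0.76852^0.8 = 18.9 cm

18.9


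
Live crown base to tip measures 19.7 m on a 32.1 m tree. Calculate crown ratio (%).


Formula: Crown Ratio = (Crown Length / Total Height) * 100
CR = (19.7 m / 32.1 m) * 100
CR = 0.6137 * 100 = 61.4%

61.4


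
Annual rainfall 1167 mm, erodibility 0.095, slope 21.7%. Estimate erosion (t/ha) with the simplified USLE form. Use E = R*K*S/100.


Formula: E = R * K * S / 100  (simplified USLE)
R * K = 1167 * 0.095 = 110.865
E = 110.865 * 21.7 / 100 = 24.06 t/ha

24.06


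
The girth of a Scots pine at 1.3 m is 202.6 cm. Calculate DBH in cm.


Formula: DBH = C / pi
DBH = 202.6 / pi
pi = 3.14159...
DBH = 64.5 cm

64.5


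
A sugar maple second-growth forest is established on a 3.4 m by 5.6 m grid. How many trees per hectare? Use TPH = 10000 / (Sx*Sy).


Formula: TPH = 10000 m^2/ha / (spacing_x * spacing_y)
Area per tree = 3.4 m * 5.6 m = 19.04 m^2
TPH = 10000 / 19.04 = 525 trees/ha

525


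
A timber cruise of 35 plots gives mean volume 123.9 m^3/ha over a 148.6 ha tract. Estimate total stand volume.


Formula: Total Volume = Mean Volume per ha * Total Area
Total Volume = 123.9 m^3/ha * 148.6 ha
Total Volume = 18412 m^3

18412


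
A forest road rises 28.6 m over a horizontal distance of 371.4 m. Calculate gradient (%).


Formula: Gradient = rise / run * 100
Gradient = 28.6 / 371.4 * 100 = 7.7%

7.7


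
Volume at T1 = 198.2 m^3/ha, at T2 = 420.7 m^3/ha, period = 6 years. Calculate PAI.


Formula: PAI = (V_T2 - V_T1) / (T2 - T1)
Volume increment = 420.7 - 198.2 = 222.5 m^3/ha
PAI = 222.5 / 6 = 37.08 m^3/ha/year

37.08


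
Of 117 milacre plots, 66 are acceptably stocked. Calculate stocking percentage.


Formula: Stocking % = stocked plots / total plots * 100
Stocking = 66 / 117 * 100
Stocking = 0.5641 * 100 = 56.4%

56.4


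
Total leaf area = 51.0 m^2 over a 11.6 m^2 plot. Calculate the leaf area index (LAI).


Formula: LAI = total leaf area / ground area  (dimensionless)
LAI = 51.0 m^2 / 11.6 m^2
LAI = 4.4

4.4


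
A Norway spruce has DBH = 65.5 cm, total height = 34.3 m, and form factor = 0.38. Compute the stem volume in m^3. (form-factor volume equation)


Formula: V = pi * (DBH/200)^2 * H * ff
Radius = DBH/200 = 65.5/200 = 0.3275 m
Radius^2 = 0.3275^2 = 0.10725625 m^2
V = pi * 0.10725625 * 34.3 * 0.38
V = 4.392 m^3

4.392


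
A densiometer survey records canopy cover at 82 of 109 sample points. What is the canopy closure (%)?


Formula: Canopy closure = covered points / total points * 100
Closure = 82 / 109 * 100
Closure = 0.7523 * 100 = 75.2%

75.2


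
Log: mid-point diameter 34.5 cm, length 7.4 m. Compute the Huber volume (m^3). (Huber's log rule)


Huber: V = Am * L,  Am = pi*(Dm/200)^2
Am = pi*(34.5/200)^2 = 0.093482 m^2
V = 0.093482*7.4 = 0.6918 m^3

0.6918


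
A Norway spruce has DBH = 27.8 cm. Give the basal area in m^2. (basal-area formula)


Formula: BA = pi * (DBH/2)^2 / 10000  (cm^2 to m^2)
Radius = DBH/2 = 27.8/2 = 13.9 cm
BA = pi * 13.9^2 / 10000
   = 606.9871 cm^2 / 10000
   = 0.0607 m^2

0.0607


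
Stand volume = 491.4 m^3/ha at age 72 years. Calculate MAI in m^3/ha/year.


Formula: MAI = Total Volume / Stand Age
MAI = 491.4 m^3/ha / 72 years
MAI = 6.83 m^3/ha/year

6.83


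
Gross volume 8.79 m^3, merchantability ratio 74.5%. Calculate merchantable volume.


Formula: MV = V_total * (merchantable_pct / 100)
Merchantable fraction = 74.5% / 100 = 0.745
MV = 8.79 m^3 * 0.745 = 6.549 m^3

6.549


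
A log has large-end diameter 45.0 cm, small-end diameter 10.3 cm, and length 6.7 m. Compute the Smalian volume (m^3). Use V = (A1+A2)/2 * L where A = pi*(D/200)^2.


Smalian: V = (A1 + A2)/2 * L,  A = pi*(D/200)^2
A1 = pi*(45.0/200)^2 = 0.159043 m^2
A2 = pi*(10.3/200)^2 = 0.008332 m^2
V = (0.159043+0.008332)/2*6.7 = 0.5607 m^3

0.5607


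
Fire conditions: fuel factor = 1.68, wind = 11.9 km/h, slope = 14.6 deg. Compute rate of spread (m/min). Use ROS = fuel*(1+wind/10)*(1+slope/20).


Formula: ROS = fuel * (1 + wind/10) * (1 + slope/20)
Wind factor = 1 + 11.9/10 = 2.19
Slope factor = 1 + 14.6/20 = 1.73
ROS = 1.68 * 2.19 * 1.73 = 6.37 m/min

6.37


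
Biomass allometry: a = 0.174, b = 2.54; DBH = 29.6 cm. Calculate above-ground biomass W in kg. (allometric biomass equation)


Formula: W = a * DBH^b  (allometric power law)
DBH^b = 29.6^2.54 = 5458.5959
W = 0.174 * 5458.5959 = 949.8 kg

949.8


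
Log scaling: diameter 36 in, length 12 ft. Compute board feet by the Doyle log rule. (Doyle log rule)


Doyle: BF = (D - 4)^2 * L / 16
Adjusted diameter = 36 - 4 = 32 in
(D-4)^2 = 32^2 = 1024
BF = 1024 * 12 / 16 = 768 BF

768


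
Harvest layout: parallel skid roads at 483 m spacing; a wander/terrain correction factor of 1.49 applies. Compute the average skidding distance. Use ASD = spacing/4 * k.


Formula: ASD = (spacing / 4) * correction
Uncorrected distance = spacing / 4 = 483 / 4 = 120.75 m
ASD = 120.75 * 1.49 = 180 m

180


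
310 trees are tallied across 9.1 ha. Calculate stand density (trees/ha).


Formula: Stand Density = N_trees / Area_ha
Density = 310 trees / 9.1 ha
Density = 34 trees/ha

34


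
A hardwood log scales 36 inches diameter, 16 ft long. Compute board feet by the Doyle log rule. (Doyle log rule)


Doyle: BF = (D - 4)^2 * L / 16
Adjusted diameter = 36 - 4 = 32 in
(D-4)^2 = 32^2 = 1024
BF = 1024 * 16 / 16 = 1024 BF

1024


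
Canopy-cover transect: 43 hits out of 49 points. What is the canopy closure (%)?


Formula: Canopy closure = covered points / total points * 100
Closure = 43 / 49 * 100
Closure = 0.8776 * 100 = 87.8%

87.8


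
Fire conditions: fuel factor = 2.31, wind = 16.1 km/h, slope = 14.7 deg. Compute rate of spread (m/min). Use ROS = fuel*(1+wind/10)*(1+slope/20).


Formula: ROS = fuel * (1 + wind/10) * (1 + slope/20)
Wind factor = 1 + 16.1/10 = 2.61
Slope factor = 1 + 14.7/20 = 1.735
ROS = 2.31 * 2.61 * 1.735 = 10.46 m/min

10.46


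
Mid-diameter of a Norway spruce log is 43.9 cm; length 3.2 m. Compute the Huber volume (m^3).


Huber: V = Am * L,  Am = pi*(Dm/200)^2
Am = pi*(43.9/200)^2 = 0.151363 m^2
V = 0.151363*3.2 = 0.4844 m^3

0.4844


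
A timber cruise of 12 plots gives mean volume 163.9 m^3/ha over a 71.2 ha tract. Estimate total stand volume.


Formula: Total Volume = Mean Volume per ha * Total Area
Total Volume = 163.9 m^3/ha * 71.2 ha
Total Volume = 11670 m^3

11670


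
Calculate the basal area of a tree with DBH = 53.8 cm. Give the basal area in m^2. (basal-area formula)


Formula: BA = pi * (DBH/2)^2 / 10000  (cm^2 to m^2)
Radius = DBH/2 = 53.8/2 = 26.9 cm
BA = pi * 26.9^2 / 10000
   = 2273.2879 cm^2 / 10000
   = 0.2273 m^2

0.2273


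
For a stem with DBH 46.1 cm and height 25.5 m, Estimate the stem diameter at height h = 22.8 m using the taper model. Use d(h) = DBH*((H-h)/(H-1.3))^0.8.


Taper: d(h) = DBH * ((H - h) / (H - 1.3))^0.8
Numerator = H - h = 25.5 - 22.8 = 2.7 m
Denominator = H - 1.3 = 25.5 - 1.3 = 24.2 m
Ratio = 2.7 / 24.2 = 0.11157
d = 46.1 * 0.11157^0.8 = 8.0 cm

8.0


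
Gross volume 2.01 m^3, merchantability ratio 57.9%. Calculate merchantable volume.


Formula: MV = V_total * (merchantable_pct / 100)
Merchantable fraction = 57.9% / 100 = 0.579
MV = 2.01 m^3 * 0.579 = 1.164 m^3

1.164


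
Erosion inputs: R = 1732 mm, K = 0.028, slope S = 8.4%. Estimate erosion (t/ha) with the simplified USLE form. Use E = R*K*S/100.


Formula: E = R * K * S / 100  (simplified USLE)
R * K = 1732 * 0.028 = 48.496
E = 48.496 * 8.4 / 100 = 4.07 t/ha

4.07


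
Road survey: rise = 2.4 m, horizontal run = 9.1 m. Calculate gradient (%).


Formula: Gradient = rise / run * 100
Gradient = 2.4 / 9.1 * 100 = 26.4%

26.4


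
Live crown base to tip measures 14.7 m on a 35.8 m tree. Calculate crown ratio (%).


Formula: Crown Ratio = (Crown Length / Total Height) * 100
CR = (14.7 m / 35.8 m) * 100
CR = 0.4106 * 100 = 41.1%

41.1


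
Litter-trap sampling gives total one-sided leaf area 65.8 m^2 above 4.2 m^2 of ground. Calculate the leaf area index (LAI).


Formula: LAI = total leaf area / ground area  (dimensionless)
LAI = 65.8 m^2 / 4.2 m^2
LAI = 15.67

15.67


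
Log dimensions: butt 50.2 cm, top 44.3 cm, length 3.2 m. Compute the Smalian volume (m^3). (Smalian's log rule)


Smalian: V = (A1 + A2)/2 * L,  A = pi*(D/200)^2
A1 = pi*(50.2/200)^2 = 0.197923 m^2
A2 = pi*(44.3/200)^2 = 0.154134 m^2
V = (0.197923+0.154134)/2*3.2 = 0.5633 m^3

0.5633


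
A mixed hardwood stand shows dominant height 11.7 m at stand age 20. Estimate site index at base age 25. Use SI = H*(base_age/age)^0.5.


Formula: SI = H_dom * (base_age / age)^0.5
Age ratio = 25 / 20 = 1.25
sqrt(age_ratio) = 1.11803
SI = 11.7 * 1.11803 = 13.1 m

13.1


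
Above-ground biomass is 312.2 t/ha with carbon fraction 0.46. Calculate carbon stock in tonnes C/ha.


Formula: Carbon Stock = Biomass * Carbon Fraction
C = 312.2 t/ha * 0.46
C = 143.6 t C/ha

143.6


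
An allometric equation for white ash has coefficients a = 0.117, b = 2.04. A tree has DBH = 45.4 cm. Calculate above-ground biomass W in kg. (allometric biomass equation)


Formula: W = a * DBH^b  (allometric power law)
DBH^b = 45.4^2.04 = 2401.0098
W = 0.117 * 2401.0098 = 280.9 kg

280.9


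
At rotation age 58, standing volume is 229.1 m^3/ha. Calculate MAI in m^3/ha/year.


Formula: MAI = Total Volume / Stand Age
MAI = 229.1 m^3/ha / 58 years
MAI = 3.95 m^3/ha/year

3.95


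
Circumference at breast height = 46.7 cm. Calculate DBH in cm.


Formula: DBH = C / pi
DBH = 46.7 / pi
pi = 3.14159...
DBH = 14.9 cm

14.9


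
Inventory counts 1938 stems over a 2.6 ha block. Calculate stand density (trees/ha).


Formula: Stand Density = N_trees / Area_ha
Density = 1938 trees / 2.6 ha
Density = 745 trees/ha

745


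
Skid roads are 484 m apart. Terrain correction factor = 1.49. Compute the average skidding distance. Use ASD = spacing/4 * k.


Formula: ASD = (spacing / 4) * correction
Uncorrected distance = spacing / 4 = 484 / 4 = 121 m
ASD = 121 * 1.49 = 180 m

180


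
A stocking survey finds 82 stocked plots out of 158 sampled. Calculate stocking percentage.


Formula: Stocking % = stocked plots / total plots * 100
Stocking = 82 / 158 * 100
Stocking = 0.519 * 100 = 51.9%

51.9


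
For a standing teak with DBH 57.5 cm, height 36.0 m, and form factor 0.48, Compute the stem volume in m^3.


Formula: V = pi * (DBH/200)^2 * H * ff
Radius = DBH/200 = 57.5/200 = 0.2875 m
Radius^2 = 0.2875^2 = 0.08265625 m^2
V = pi * 0.08265625 * 36.0 * 0.48
V = 4.487 m^3

4.487


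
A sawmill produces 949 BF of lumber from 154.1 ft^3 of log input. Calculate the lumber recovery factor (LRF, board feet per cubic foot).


Formula: LRF = Lumber Output (BF) / Log Input (ft^3)
LRF = 949 BF / 154.1 ft^3
LRF = 6.16 BF/ft^3

6.16


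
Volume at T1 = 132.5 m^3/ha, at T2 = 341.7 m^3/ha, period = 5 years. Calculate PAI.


Formula: PAI = (V_T2 - V_T1) / (T2 - T1)
Volume increment = 341.7 - 132.5 = 209.2 m^3/ha
PAI = 209.2 / 5 = 41.84 m^3/ha/year

41.84


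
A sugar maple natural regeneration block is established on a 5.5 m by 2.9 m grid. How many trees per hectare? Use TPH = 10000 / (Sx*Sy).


Formula: TPH = 10000 m^2/ha / (spacing_x * spacing_y)
Area per tree = 5.5 m * 2.9 m = 15.95 m^2
TPH = 10000 / 15.95 = 627 trees/ha

627


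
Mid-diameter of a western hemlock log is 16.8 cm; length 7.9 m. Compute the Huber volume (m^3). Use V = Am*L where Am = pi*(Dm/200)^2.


Huber: V = Am * L,  Am = pi*(Dm/200)^2
Am = pi*(16.8/200)^2 = 0.022167 m^2
V = 0.022167*7.9 = 0.1751 m^3

0.1751


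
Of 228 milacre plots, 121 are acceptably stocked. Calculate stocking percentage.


Formula: Stocking % = stocked plots / total plots * 100
Stocking = 121 / 228 * 100
Stocking = 0.5307 * 100 = 53.1%

53.1


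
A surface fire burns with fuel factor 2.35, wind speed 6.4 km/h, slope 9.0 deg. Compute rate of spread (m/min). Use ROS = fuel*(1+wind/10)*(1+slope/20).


Formula: ROS = fuel * (1 + wind/10) * (1 + slope/20)
Wind factor = 1 + 6.4/10 = 1.64
Slope factor = 1 + 9.0/20 = 1.45
ROS = 2.35 * 1.64 * 1.45 = 5.59 m/min

5.59


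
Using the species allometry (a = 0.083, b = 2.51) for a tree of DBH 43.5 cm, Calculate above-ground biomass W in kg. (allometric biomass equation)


Formula: W = a * DBH^b  (allometric power law)
DBH^b = 43.5^2.51 = 12960.0905
W = 0.083 * 12960.0905 = 1075.7 kg

1075.7


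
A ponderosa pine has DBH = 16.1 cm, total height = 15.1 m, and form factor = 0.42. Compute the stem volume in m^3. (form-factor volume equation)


Formula: V = pi * (DBH/200)^2 * H * ff
Radius = DBH/200 = 16.1/200 = 0.0805 m
Radius^2 = 0.0805^2 = 0.00648025 m^2
V = pi * 0.00648025 * 15.1 * 0.42
V = 0.129 m^3

0.129


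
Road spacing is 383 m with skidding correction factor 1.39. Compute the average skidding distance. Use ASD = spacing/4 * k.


Formula: ASD = (spacing / 4) * correction
Uncorrected distance = spacing / 4 = 383 / 4 = 95.75 m
ASD = 95.75 * 1.39 = 133 m

133


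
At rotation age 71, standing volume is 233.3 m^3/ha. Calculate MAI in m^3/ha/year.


Formula: MAI = Total Volume / Stand Age
MAI = 233.3 m^3/ha / 71 years
MAI = 3.29 m^3/ha/year

3.29


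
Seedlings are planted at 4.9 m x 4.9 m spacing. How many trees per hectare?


Formula: TPH = 10000 m^2/ha / (spacing_x * spacing_y)
Area per tree = 4.9 m * 4.9 m = 24.01 m^2
TPH = 10000 / 24.01 = 416 trees/ha

416


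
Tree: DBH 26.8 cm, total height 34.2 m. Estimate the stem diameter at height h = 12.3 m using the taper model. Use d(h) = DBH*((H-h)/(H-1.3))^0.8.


Taper: d(h) = DBH * ((H - h) / (H - 1.3))^0.8
Numerator = H - h = 34.2 - 12.3 = 21.9 m
Denominator = H - 1.3 = 34.2 - 1.3 = 32.9 m
Ratio = 21.9 / 32.9 = 0.66565
d = 26.8 * 0.66565^0.8 = 19.4 cm

19.4


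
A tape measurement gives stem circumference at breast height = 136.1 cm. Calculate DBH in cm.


Formula: DBH = C / pi
DBH = 136.1 / pi
pi = 3.14159...
DBH = 43.3 cm

43.3


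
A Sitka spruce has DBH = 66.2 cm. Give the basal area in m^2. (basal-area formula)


Formula: BA = pi * (DBH/2)^2 / 10000  (cm^2 to m^2)
Radius = DBH/2 = 66.2/2 = 33.1 cm
BA = pi * 33.1^2 / 10000
   = 3441.9603 cm^2 / 10000
   = 0.3442 m^2

0.3442


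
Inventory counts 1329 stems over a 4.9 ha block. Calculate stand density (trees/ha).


Formula: Stand Density = N_trees / Area_ha
Density = 1329 trees / 4.9 ha
Density = 271 trees/ha

271


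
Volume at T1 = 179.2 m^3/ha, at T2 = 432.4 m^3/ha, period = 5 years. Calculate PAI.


Formula: PAI = (V_T2 - V_T1) / (T2 - T1)
Volume increment = 432.4 - 179.2 = 253.2 m^3/ha
PAI = 253.2 / 5 = 50.64 m^3/ha/year

50.64


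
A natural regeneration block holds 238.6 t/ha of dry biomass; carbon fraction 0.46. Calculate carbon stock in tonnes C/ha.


Formula: Carbon Stock = Biomass * Carbon Fraction
C = 238.6 t/ha * 0.46
C = 109.8 t C/ha

109.8


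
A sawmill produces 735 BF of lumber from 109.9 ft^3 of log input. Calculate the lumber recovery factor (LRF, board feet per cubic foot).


Formula: LRF = Lumber Output (BF) / Log Input (ft^3)
LRF = 735 BF / 109.9 ft^3
LRF = 6.69 BF/ft^3

6.69


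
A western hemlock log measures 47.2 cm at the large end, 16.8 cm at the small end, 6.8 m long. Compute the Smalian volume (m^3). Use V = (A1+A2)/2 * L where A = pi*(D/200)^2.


Smalian: V = (A1 + A2)/2 * L,  A = pi*(D/200)^2
A1 = pi*(47.2/200)^2 = 0.174974 m^2
A2 = pi*(16.8/200)^2 = 0.022167 m^2
V = (0.174974+0.022167)/2*6.8 = 0.6703 m^3

0.6703


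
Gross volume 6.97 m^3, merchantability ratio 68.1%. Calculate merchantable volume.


Formula: MV = V_total * (merchantable_pct / 100)
Merchantable fraction = 68.1% / 100 = 0.681
MV = 6.97 m^3 * 0.681 = 4.747 m^3

4.747


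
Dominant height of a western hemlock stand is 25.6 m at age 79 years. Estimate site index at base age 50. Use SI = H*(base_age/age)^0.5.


Formula: SI = H_dom * (base_age / age)^0.5
Age ratio = 50 / 79 = 0.63291
sqrt(age_ratio) = 0.79556
SI = 25.6 * 0.79556 = 20.4 m

20.4


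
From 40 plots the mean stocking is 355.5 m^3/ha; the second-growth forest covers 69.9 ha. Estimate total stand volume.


Formula: Total Volume = Mean Volume per ha * Total Area
Total Volume = 355.5 m^3/ha * 69.9 ha
Total Volume = 24849 m^3

24849


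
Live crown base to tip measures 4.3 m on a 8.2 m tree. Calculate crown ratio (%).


Formula: Crown Ratio = (Crown Length / Total Height) * 100
CR = (4.3 m / 8.2 m) * 100
CR = 0.5244 * 100 = 52.4%

52.4


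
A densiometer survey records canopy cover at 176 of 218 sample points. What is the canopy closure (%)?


Formula: Canopy closure = covered points / total points * 100
Closure = 176 / 218 * 100
Closure = 0.8073 * 100 = 80.7%

80.7
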